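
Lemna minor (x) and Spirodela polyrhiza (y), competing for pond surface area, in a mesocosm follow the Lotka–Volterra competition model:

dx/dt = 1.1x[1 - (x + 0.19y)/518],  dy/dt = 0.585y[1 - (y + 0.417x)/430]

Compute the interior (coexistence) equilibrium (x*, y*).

x* ≈ 474, y* ≈ 232

Setting both brackets to zero gives the nullclines x + 0.19y = 518 and 0.417x + y = 430.
Substituting y = 430 - 0.417x into the first: x(1 - 0.19·0.417) = 518 - 0.19·430.
So x* = 436/0.921 = 474, and then y* = 430 - 0.417·474 = 232.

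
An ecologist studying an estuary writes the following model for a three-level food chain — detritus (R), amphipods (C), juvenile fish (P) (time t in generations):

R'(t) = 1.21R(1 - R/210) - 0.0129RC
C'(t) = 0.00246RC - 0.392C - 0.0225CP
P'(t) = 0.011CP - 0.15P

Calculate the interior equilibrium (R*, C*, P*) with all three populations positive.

From dP/dt = 0: 0.011C* = 0.15, so C* = 13.6.
From dR/dt = 0: 1.21(1 - R*/210) = 0.0129·13.6, giving R* = 210·(1 - 0.145) = 179.
From dC/dt = 0: 0.00246·179 - 0.392 = 0.0225P*, so P* = 0.0495/0.0225 = 2.2.

R* ≈ 179, C* ≈ 13.6, P* ≈ 2.2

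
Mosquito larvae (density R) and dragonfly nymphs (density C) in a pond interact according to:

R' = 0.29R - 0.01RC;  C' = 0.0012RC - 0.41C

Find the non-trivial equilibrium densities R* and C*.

Set dC/dt = 0 with C > 0: 0.0012R - 0.41 = 0, so R* = 0.41/0.0012 = 342.
Set dR/dt = 0 with R > 0: 0.29 - 0.01C = 0, so C* = 0.29/0.01 = 29.

R* ≈ 342, C* ≈ 29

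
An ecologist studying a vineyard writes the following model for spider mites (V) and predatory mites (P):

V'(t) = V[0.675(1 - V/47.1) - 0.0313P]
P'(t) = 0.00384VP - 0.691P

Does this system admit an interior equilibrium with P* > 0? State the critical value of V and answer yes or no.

Threshold V = 180; K < 180, so no, the predator goes extinct.

The predator equation gives dP/dt > 0 only when V > 0.691/0.00384 = 180.
Without the predator, V → K = 47.1. Since 47.1 < 180, the predator cannot invade.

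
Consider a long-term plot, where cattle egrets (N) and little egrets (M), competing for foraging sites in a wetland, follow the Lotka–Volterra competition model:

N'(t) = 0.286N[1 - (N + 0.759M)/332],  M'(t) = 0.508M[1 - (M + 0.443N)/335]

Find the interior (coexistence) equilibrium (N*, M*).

Setting both brackets to zero gives the nullclines N + 0.759M = 332 and 0.443N + M = 335.
Substituting M = 335 - 0.443N into the first: N(1 - 0.759·0.443) = 332 - 0.759·335.
So N* = 77.7/0.664 = 117, and then M* = 335 - 0.443·117 = 283.

N* ≈ 117, M* ≈ 283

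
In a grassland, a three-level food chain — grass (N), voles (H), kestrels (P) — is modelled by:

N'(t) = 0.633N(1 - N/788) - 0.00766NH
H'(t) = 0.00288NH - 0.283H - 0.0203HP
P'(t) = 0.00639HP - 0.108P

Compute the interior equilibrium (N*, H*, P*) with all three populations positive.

N* ≈ 627, H* ≈ 16.9, P* ≈ 75

From dP/dt = 0: 0.00639H* = 0.108, so H* = 16.9.
From dN/dt = 0: 0.633(1 - N*/788) = 0.00766·16.9, giving N* = 788·(1 - 0.205) = 627.
From dH/dt = 0: 0.00288·627 - 0.283 = 0.0203P*, so P* = 1.52/0.0203 = 75.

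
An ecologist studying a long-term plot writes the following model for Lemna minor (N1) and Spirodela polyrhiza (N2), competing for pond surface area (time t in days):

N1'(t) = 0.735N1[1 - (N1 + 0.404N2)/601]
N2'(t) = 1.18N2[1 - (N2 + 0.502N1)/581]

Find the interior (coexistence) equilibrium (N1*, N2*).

N1* ≈ 459, N2* ≈ 350

Setting both brackets to zero gives the nullclines N1 + 0.404N2 = 601 and 0.502N1 + N2 = 581.
Substituting N2 = 581 - 0.502N1 into the first: N1(1 - 0.404·0.502) = 601 - 0.404·581.
So N1* = 366/0.797 = 459, and then N2* = 581 - 0.502·459 = 350.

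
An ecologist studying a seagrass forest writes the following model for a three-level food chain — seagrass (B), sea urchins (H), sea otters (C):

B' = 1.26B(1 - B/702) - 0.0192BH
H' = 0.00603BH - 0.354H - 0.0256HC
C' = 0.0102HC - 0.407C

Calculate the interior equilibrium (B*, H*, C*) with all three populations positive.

B* ≈ 275, H* ≈ 39.9, C* ≈ 51

From dC/dt = 0: 0.0102H* = 0.407, so H* = 39.9.
From dB/dt = 0: 1.26(1 - B*/702) = 0.0192·39.9, giving B* = 702·(1 - 0.608) = 275.
From dH/dt = 0: 0.00603·275 - 0.354 = 0.0256C*, so C* = 1.31/0.0256 = 51.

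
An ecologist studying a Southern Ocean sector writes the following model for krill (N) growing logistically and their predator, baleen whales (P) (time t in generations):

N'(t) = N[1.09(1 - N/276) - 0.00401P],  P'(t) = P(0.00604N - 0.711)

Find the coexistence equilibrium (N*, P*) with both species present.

N* ≈ 118, P* ≈ 156

From dP/dt = 0 with P > 0: 0.00604N* = 0.711, so N* = 118.
Substitute into dN/dt = 0: 1.09(1 - 118/276) = 0.00401P*.
The bracket is 0.573, giving P* = 0.625/0.00401 = 156.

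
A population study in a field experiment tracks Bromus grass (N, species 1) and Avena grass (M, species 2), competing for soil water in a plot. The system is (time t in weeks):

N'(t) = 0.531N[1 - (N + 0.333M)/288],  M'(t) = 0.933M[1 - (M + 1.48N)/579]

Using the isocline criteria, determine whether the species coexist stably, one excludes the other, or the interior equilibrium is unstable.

stable coexistence

Compare the nullcline intercepts: K1/α12 = 288/0.333 = 865 > K2 = 579; K2/α21 = 579/1.48 = 391 > K1 = 288.
Since both inequalities hold, each species can invade when rare, so the interior equilibrium is stable.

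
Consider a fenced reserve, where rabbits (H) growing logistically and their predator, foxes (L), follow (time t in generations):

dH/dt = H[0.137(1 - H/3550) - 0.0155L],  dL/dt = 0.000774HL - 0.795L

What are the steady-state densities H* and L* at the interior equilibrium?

H* ≈ 1030, L* ≈ 6.28

From dL/dt = 0 with L > 0: 0.000774H* = 0.795, so H* = 1030.
Substitute into dH/dt = 0: 0.137(1 - 1030/3550) = 0.0155L*.
The bracket is 0.711, giving L* = 0.0974/0.0155 = 6.28.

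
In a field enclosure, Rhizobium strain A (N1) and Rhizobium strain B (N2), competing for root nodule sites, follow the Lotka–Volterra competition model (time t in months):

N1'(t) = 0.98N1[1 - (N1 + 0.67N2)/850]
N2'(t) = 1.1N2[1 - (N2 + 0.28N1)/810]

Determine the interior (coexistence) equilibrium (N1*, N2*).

N1* ≈ 378, N2* ≈ 704

Setting both brackets to zero gives the nullclines N1 + 0.67N2 = 850 and 0.28N1 + N2 = 810.
Substituting N2 = 810 - 0.28N1 into the first: N1(1 - 0.67·0.28) = 850 - 0.67·810.
So N1* = 307/0.812 = 378, and then N2* = 810 - 0.28·378 = 704.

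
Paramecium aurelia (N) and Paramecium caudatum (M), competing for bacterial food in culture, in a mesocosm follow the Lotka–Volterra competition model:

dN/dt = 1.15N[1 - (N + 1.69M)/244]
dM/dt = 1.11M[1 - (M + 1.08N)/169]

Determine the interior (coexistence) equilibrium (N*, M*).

Setting both brackets to zero gives the nullclines N + 1.69M = 244 and 1.08N + M = 169.
Substituting M = 169 - 1.08N into the first: N(1 - 1.69·1.08) = 244 - 1.69·169.
So N* = -41.6/-0.825 = 50.4, and then M* = 169 - 1.08·50.4 = 115.

N* ≈ 50.4, M* ≈ 115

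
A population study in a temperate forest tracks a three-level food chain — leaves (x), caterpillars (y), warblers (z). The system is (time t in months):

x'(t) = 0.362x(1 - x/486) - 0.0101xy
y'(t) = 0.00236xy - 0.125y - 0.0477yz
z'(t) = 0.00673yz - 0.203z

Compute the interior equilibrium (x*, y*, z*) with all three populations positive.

x* ≈ 77, y* ≈ 30.2, z* ≈ 1.19

From dz/dt = 0: 0.00673y* = 0.203, so y* = 30.2.
From dx/dt = 0: 0.362(1 - x*/486) = 0.0101·30.2, giving x* = 486·(1 - 0.842) = 77.
From dy/dt = 0: 0.00236·77 - 0.125 = 0.0477z*, so z* = 0.0567/0.0477 = 1.19.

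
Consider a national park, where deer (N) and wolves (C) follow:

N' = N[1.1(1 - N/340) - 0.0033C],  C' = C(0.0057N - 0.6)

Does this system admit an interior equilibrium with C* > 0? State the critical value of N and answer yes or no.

Threshold N = 105; K > 105, so yes, the predator persists.

The predator equation gives dC/dt > 0 only when N > 0.6/0.0057 = 105.
Without the predator, N → K = 340. Since 340 > 105, the predator can invade and persist.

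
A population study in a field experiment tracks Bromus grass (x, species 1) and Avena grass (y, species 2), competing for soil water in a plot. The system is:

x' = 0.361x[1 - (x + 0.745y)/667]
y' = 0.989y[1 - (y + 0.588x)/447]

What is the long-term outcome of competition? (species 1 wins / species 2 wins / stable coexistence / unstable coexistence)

Compare the nullcline intercepts: K1/α12 = 667/0.745 = 895 > K2 = 447; K2/α21 = 447/0.588 = 760 > K1 = 667.
Since both inequalities hold, each species can invade when rare, so the interior equilibrium is stable.

stable coexistence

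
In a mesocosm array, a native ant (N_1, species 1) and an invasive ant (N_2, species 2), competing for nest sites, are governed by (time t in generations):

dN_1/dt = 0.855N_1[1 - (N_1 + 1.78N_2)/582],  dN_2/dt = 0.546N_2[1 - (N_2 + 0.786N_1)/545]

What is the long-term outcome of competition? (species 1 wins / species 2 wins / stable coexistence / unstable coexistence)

Compare the nullcline intercepts: K1/α12 = 582/1.78 = 327 < K2 = 545; K2/α21 = 545/0.786 = 693 > K1 = 582.
Since the inequalities point opposite ways, species 2 can invade but species 1 cannot.

species 2 excludes species 1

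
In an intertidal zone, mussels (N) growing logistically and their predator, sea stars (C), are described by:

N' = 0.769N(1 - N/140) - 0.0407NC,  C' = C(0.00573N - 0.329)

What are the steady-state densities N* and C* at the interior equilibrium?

From dC/dt = 0 with C > 0: 0.00573N* = 0.329, so N* = 57.4.
Substitute into dN/dt = 0: 0.769(1 - 57.4/140) = 0.0407C*.
The bracket is 0.59, giving C* = 0.454/0.0407 = 11.1.

N* ≈ 57.4, C* ≈ 11.1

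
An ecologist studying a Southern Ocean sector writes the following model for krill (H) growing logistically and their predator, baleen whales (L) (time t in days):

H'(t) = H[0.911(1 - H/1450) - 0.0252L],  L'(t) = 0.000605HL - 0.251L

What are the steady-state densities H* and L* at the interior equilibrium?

H* ≈ 415, L* ≈ 25.8

From dL/dt = 0 with L > 0: 0.000605H* = 0.251, so H* = 415.
Substitute into dH/dt = 0: 0.911(1 - 415/1450) = 0.0252L*.
The bracket is 0.714, giving L* = 0.65/0.0252 = 25.8.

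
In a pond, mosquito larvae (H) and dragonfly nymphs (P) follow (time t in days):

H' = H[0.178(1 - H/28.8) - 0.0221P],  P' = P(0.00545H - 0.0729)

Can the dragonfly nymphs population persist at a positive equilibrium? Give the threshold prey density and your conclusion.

The predator equation gives dP/dt > 0 only when H > 0.0729/0.00545 = 13.4.
Without the predator, H → K = 28.8. Since 28.8 > 13.4, the predator can invade and persist.

Threshold H = 13.4; K > 13.4, so yes, the predator persists.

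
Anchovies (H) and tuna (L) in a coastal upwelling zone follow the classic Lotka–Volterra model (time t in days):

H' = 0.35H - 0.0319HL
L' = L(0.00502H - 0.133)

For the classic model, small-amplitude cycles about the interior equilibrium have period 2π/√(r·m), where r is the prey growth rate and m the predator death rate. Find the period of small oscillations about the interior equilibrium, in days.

T ≈ 29.1 days

Here r = 0.35 and m = 0.133, so r·m = 0.0466.
ω = √0.0466 = 0.216 per day, hence T = 2π/ω ≈ 29.1 days.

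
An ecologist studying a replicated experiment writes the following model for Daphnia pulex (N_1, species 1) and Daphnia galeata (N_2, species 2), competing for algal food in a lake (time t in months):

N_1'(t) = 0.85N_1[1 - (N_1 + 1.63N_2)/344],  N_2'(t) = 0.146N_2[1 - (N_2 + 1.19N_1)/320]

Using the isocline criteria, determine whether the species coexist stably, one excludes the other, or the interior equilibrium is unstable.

unstable coexistence (outcome depends on initial conditions)

Compare the nullcline intercepts: K1/α12 = 344/1.63 = 211 < K2 = 320; K2/α21 = 320/1.19 = 269 < K1 = 344.
Since both are reversed, neither can invade when rare; the interior point is a saddle.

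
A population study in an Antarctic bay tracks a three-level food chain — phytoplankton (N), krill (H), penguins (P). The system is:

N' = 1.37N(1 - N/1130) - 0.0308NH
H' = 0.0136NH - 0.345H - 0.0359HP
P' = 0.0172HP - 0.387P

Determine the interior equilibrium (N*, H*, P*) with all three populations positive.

N* ≈ 558, H* ≈ 22.5, P* ≈ 202

From dP/dt = 0: 0.0172H* = 0.387, so H* = 22.5.
From dN/dt = 0: 1.37(1 - N*/1130) = 0.0308·22.5, giving N* = 1130·(1 - 0.506) = 558.
From dH/dt = 0: 0.0136·558 - 0.345 = 0.0359P*, so P* = 7.25/0.0359 = 202.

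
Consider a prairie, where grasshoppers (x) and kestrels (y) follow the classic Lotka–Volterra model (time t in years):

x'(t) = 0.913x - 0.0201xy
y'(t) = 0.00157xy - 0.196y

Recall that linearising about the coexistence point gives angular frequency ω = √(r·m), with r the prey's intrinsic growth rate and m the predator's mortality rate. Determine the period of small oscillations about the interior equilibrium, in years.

T ≈ 14.9 years

Here r = 0.913 and m = 0.196, so r·m = 0.179.
ω = √0.179 = 0.423 per year, hence T = 2π/ω ≈ 14.9 years.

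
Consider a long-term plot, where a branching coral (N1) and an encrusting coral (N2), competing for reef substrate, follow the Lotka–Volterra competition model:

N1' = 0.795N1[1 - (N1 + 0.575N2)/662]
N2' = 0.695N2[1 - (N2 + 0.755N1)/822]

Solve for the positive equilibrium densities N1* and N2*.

N1* ≈ 335, N2* ≈ 569

Setting both brackets to zero gives the nullclines N1 + 0.575N2 = 662 and 0.755N1 + N2 = 822.
Substituting N2 = 822 - 0.755N1 into the first: N1(1 - 0.575·0.755) = 662 - 0.575·822.
So N1* = 189/0.566 = 335, and then N2* = 822 - 0.755·335 = 569.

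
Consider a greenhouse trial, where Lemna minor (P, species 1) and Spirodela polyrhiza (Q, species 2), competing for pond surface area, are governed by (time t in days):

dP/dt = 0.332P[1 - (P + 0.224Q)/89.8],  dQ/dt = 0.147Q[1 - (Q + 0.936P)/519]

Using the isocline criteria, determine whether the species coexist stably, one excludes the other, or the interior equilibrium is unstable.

species 2 excludes species 1

Compare the nullcline intercepts: K1/α12 = 89.8/0.224 = 401 < K2 = 519; K2/α21 = 519/0.936 = 554 > K1 = 89.8.
Since the inequalities point opposite ways, species 2 can invade but species 1 cannot.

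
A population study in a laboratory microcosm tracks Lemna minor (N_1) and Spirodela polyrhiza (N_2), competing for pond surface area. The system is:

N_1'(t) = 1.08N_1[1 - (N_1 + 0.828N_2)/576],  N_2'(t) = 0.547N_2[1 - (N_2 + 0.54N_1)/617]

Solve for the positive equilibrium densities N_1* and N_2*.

Setting both brackets to zero gives the nullclines N_1 + 0.828N_2 = 576 and 0.54N_1 + N_2 = 617.
Substituting N_2 = 617 - 0.54N_1 into the first: N_1(1 - 0.828·0.54) = 576 - 0.828·617.
So N_1* = 65.1/0.553 = 118, and then N_2* = 617 - 0.54·118 = 553.

N_1* ≈ 118, N_2* ≈ 553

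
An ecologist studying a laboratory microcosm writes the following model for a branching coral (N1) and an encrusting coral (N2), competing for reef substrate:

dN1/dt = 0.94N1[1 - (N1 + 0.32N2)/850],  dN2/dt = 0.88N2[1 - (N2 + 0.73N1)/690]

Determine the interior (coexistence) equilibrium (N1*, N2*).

Setting both brackets to zero gives the nullclines N1 + 0.32N2 = 850 and 0.73N1 + N2 = 690.
Substituting N2 = 690 - 0.73N1 into the first: N1(1 - 0.32·0.73) = 850 - 0.32·690.
So N1* = 629/0.766 = 821, and then N2* = 690 - 0.73·821 = 90.7.

N1* ≈ 821, N2* ≈ 90.7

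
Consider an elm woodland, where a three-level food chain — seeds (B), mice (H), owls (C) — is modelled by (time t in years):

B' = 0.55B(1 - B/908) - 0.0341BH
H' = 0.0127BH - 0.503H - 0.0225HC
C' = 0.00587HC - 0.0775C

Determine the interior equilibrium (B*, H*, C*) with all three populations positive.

B* ≈ 165, H* ≈ 13.2, C* ≈ 70.6

From dC/dt = 0: 0.00587H* = 0.0775, so H* = 13.2.
From dB/dt = 0: 0.55(1 - B*/908) = 0.0341·13.2, giving B* = 908·(1 - 0.819) = 165.
From dH/dt = 0: 0.0127·165 - 0.503 = 0.0225C*, so C* = 1.59/0.0225 = 70.6.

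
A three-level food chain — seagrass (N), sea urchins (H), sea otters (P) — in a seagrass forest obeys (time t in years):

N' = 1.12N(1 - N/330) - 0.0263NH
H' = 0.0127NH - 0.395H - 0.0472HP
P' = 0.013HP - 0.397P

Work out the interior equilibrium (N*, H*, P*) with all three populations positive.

From dP/dt = 0: 0.013H* = 0.397, so H* = 30.5.
From dN/dt = 0: 1.12(1 - N*/330) = 0.0263·30.5, giving N* = 330·(1 - 0.717) = 93.4.
From dH/dt = 0: 0.0127·93.4 - 0.395 = 0.0472P*, so P* = 0.791/0.0472 = 16.7.

N* ≈ 93.4, H* ≈ 30.5, P* ≈ 16.7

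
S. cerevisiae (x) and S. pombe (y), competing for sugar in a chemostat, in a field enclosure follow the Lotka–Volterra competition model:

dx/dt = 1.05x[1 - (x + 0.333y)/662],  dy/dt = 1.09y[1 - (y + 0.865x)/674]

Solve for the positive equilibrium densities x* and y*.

Setting both brackets to zero gives the nullclines x + 0.333y = 662 and 0.865x + y = 674.
Substituting y = 674 - 0.865x into the first: x(1 - 0.333·0.865) = 662 - 0.333·674.
So x* = 438/0.712 = 615, and then y* = 674 - 0.865·615 = 142.

x* ≈ 615, y* ≈ 142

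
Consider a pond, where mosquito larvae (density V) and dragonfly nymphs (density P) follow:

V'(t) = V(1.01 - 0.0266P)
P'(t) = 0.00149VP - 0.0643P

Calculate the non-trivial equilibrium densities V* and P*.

V* ≈ 43.2, P* ≈ 38

Set dP/dt = 0 with P > 0: 0.00149V - 0.0643 = 0, so V* = 0.0643/0.00149 = 43.2.
Set dV/dt = 0 with V > 0: 1.01 - 0.0266P = 0, so P* = 1.01/0.0266 = 38.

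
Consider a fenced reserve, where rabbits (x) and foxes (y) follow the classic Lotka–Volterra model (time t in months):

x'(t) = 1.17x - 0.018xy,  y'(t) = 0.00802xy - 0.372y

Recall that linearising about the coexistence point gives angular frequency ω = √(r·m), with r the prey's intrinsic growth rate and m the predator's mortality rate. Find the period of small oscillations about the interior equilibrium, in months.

T ≈ 9.52 months

Here r = 1.17 and m = 0.372, so r·m = 0.435.
ω = √0.435 = 0.66 per month, hence T = 2π/ω ≈ 9.52 months.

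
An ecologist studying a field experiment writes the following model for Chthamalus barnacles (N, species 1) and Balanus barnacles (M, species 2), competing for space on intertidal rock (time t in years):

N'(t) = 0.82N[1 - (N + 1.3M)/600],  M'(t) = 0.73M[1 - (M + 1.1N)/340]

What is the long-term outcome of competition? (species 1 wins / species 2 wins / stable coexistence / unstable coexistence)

Compare the nullcline intercepts: K1/α12 = 600/1.3 = 462 > K2 = 340; K2/α21 = 340/1.1 = 309 < K1 = 600.
Since the inequalities point opposite ways, species 1 can invade but species 2 cannot.

species 1 excludes species 2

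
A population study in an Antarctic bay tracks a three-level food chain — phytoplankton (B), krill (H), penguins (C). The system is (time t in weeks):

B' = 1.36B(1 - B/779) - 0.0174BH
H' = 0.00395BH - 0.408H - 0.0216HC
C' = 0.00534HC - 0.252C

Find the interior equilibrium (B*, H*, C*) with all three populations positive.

B* ≈ 309, H* ≈ 47.2, C* ≈ 37.6

From dC/dt = 0: 0.00534H* = 0.252, so H* = 47.2.
From dB/dt = 0: 1.36(1 - B*/779) = 0.0174·47.2, giving B* = 779·(1 - 0.604) = 309.
From dH/dt = 0: 0.00395·309 - 0.408 = 0.0216C*, so C* = 0.811/0.0216 = 37.6.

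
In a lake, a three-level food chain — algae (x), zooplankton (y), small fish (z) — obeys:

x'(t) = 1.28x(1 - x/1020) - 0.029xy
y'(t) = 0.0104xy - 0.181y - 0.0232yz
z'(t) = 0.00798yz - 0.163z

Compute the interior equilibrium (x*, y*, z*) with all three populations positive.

From dz/dt = 0: 0.00798y* = 0.163, so y* = 20.4.
From dx/dt = 0: 1.28(1 - x*/1020) = 0.029·20.4, giving x* = 1020·(1 - 0.463) = 548.
From dy/dt = 0: 0.0104·548 - 0.181 = 0.0232z*, so z* = 5.52/0.0232 = 238.

x* ≈ 548, y* ≈ 20.4, z* ≈ 238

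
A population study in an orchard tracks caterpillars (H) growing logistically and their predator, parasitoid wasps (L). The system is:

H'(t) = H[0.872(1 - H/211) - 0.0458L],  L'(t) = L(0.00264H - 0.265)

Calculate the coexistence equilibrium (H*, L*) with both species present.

H* ≈ 100, L* ≈ 9.98

From dL/dt = 0 with L > 0: 0.00264H* = 0.265, so H* = 100.
Substitute into dH/dt = 0: 0.872(1 - 100/211) = 0.0458L*.
The bracket is 0.524, giving L* = 0.457/0.0458 = 9.98.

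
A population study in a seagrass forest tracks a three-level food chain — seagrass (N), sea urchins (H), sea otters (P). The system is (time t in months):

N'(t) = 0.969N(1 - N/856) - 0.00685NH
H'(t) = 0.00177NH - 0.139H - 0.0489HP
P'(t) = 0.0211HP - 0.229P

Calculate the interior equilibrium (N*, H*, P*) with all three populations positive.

N* ≈ 790, H* ≈ 10.9, P* ≈ 25.8

From dP/dt = 0: 0.0211H* = 0.229, so H* = 10.9.
From dN/dt = 0: 0.969(1 - N*/856) = 0.00685·10.9, giving N* = 856·(1 - 0.0767) = 790.
From dH/dt = 0: 0.00177·790 - 0.139 = 0.0489P*, so P* = 1.26/0.0489 = 25.8.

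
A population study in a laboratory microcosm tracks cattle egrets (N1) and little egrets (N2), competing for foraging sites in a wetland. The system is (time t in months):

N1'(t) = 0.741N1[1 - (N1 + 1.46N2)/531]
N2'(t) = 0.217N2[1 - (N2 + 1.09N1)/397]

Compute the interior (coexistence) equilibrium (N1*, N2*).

N1* ≈ 82.2, N2* ≈ 307

Setting both brackets to zero gives the nullclines N1 + 1.46N2 = 531 and 1.09N1 + N2 = 397.
Substituting N2 = 397 - 1.09N1 into the first: N1(1 - 1.46·1.09) = 531 - 1.46·397.
So N1* = -48.6/-0.591 = 82.2, and then N2* = 397 - 1.09·82.2 = 307.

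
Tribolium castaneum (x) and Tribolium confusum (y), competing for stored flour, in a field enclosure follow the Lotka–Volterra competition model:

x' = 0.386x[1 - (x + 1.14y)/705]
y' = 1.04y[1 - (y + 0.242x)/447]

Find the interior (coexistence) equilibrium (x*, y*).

x* ≈ 270, y* ≈ 382

Setting both brackets to zero gives the nullclines x + 1.14y = 705 and 0.242x + y = 447.
Substituting y = 447 - 0.242x into the first: x(1 - 1.14·0.242) = 705 - 1.14·447.
So x* = 195/0.724 = 270, and then y* = 447 - 0.242·270 = 382.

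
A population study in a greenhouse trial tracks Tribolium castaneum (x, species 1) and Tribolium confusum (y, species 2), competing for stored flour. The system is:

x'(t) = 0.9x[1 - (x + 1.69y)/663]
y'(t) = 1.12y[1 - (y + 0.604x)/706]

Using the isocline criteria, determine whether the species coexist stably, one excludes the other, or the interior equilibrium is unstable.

Compare the nullcline intercepts: K1/α12 = 663/1.69 = 392 < K2 = 706; K2/α21 = 706/0.604 = 1170 > K1 = 663.
Since the inequalities point opposite ways, species 2 can invade but species 1 cannot.

species 2 excludes species 1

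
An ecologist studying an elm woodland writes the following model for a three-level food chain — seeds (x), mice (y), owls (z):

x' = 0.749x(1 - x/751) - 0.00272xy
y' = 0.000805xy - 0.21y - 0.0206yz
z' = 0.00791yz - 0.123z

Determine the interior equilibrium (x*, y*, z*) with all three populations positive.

x* ≈ 709, y* ≈ 15.5, z* ≈ 17.5

From dz/dt = 0: 0.00791y* = 0.123, so y* = 15.5.
From dx/dt = 0: 0.749(1 - x*/751) = 0.00272·15.5, giving x* = 751·(1 - 0.0565) = 709.
From dy/dt = 0: 0.000805·709 - 0.21 = 0.0206z*, so z* = 0.36/0.0206 = 17.5.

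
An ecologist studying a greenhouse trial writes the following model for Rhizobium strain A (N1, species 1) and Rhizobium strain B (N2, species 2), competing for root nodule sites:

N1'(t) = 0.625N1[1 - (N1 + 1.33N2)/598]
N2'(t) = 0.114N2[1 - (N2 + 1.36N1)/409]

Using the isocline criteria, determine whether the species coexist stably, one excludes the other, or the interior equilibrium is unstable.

species 1 excludes species 2

Compare the nullcline intercepts: K1/α12 = 598/1.33 = 450 > K2 = 409; K2/α21 = 409/1.36 = 301 < K1 = 598.
Since the inequalities point opposite ways, species 1 can invade but species 2 cannot.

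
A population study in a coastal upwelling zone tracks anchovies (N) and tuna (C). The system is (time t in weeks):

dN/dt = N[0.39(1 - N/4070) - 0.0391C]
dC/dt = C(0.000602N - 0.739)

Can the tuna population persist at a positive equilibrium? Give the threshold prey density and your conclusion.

Threshold N = 1230; K > 1230, so yes, the predator persists.

The predator equation gives dC/dt > 0 only when N > 0.739/0.000602 = 1230.
Without the predator, N → K = 4070. Since 4070 > 1230, the predator can invade and persist.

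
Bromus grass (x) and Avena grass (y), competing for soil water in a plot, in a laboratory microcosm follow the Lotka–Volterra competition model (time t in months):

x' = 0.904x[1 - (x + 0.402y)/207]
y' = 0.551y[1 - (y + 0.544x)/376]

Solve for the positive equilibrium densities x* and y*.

Setting both brackets to zero gives the nullclines x + 0.402y = 207 and 0.544x + y = 376.
Substituting y = 376 - 0.544x into the first: x(1 - 0.402·0.544) = 207 - 0.402·376.
So x* = 55.8/0.781 = 71.5, and then y* = 376 - 0.544·71.5 = 337.

x* ≈ 71.5, y* ≈ 337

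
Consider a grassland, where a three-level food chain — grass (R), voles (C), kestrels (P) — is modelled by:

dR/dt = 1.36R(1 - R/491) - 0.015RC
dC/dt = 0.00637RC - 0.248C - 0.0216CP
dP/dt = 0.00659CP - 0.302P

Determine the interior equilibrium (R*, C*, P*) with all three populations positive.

R* ≈ 243, C* ≈ 45.8, P* ≈ 60.1

From dP/dt = 0: 0.00659C* = 0.302, so C* = 45.8.
From dR/dt = 0: 1.36(1 - R*/491) = 0.015·45.8, giving R* = 491·(1 - 0.505) = 243.
From dC/dt = 0: 0.00637·243 - 0.248 = 0.0216P*, so P* = 1.3/0.0216 = 60.1.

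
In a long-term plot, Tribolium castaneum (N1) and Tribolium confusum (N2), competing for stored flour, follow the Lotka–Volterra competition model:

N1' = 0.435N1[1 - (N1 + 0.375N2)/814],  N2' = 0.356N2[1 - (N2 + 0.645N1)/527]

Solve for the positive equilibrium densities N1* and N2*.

Setting both brackets to zero gives the nullclines N1 + 0.375N2 = 814 and 0.645N1 + N2 = 527.
Substituting N2 = 527 - 0.645N1 into the first: N1(1 - 0.375·0.645) = 814 - 0.375·527.
So N1* = 616/0.758 = 813, and then N2* = 527 - 0.645·813 = 2.6.

N1* ≈ 813, N2* ≈ 2.6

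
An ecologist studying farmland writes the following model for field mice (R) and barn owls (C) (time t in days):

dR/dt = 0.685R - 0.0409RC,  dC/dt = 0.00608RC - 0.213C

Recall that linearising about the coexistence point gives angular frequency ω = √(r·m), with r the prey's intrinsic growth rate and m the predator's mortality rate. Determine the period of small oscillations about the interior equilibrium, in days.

Here r = 0.685 and m = 0.213, so r·m = 0.146.
ω = √0.146 = 0.382 per day, hence T = 2π/ω ≈ 16.4 days.

T ≈ 16.4 days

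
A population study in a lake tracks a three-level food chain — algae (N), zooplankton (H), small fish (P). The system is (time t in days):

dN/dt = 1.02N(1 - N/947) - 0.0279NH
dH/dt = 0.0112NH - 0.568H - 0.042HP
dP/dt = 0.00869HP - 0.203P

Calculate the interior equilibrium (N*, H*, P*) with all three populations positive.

From dP/dt = 0: 0.00869H* = 0.203, so H* = 23.4.
From dN/dt = 0: 1.02(1 - N*/947) = 0.0279·23.4, giving N* = 947·(1 - 0.639) = 342.
From dH/dt = 0: 0.0112·342 - 0.568 = 0.042P*, so P* = 3.26/0.042 = 77.6.

N* ≈ 342, H* ≈ 23.4, P* ≈ 77.6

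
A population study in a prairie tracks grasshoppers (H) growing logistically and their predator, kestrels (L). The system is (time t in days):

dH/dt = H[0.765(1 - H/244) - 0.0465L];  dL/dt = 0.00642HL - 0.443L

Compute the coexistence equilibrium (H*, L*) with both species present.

From dL/dt = 0 with L > 0: 0.00642H* = 0.443, so H* = 69.
Substitute into dH/dt = 0: 0.765(1 - 69/244) = 0.0465L*.
The bracket is 0.717, giving L* = 0.549/0.0465 = 11.8.

H* ≈ 69, L* ≈ 11.8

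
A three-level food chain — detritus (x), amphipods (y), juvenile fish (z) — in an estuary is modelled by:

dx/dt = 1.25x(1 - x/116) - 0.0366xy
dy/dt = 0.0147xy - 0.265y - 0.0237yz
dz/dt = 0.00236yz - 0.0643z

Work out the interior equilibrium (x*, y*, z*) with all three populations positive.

From dz/dt = 0: 0.00236y* = 0.0643, so y* = 27.2.
From dx/dt = 0: 1.25(1 - x*/116) = 0.0366·27.2, giving x* = 116·(1 - 0.798) = 23.5.
From dy/dt = 0: 0.0147·23.5 - 0.265 = 0.0237z*, so z* = 0.0799/0.0237 = 3.37.

x* ≈ 23.5, y* ≈ 27.2, z* ≈ 3.37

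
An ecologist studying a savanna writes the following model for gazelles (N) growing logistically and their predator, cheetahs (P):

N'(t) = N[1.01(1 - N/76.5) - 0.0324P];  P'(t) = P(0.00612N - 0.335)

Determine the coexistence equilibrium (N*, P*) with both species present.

From dP/dt = 0 with P > 0: 0.00612N* = 0.335, so N* = 54.7.
Substitute into dN/dt = 0: 1.01(1 - 54.7/76.5) = 0.0324P*.
The bracket is 0.284, giving P* = 0.287/0.0324 = 8.87.

N* ≈ 54.7, P* ≈ 8.87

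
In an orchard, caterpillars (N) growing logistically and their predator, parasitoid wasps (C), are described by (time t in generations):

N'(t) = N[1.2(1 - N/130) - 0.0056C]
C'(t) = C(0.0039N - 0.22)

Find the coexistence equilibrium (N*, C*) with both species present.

N* ≈ 56.4, C* ≈ 121

From dC/dt = 0 with C > 0: 0.0039N* = 0.22, so N* = 56.4.
Substitute into dN/dt = 0: 1.2(1 - 56.4/130) = 0.0056C*.
The bracket is 0.566, giving C* = 0.679/0.0056 = 121.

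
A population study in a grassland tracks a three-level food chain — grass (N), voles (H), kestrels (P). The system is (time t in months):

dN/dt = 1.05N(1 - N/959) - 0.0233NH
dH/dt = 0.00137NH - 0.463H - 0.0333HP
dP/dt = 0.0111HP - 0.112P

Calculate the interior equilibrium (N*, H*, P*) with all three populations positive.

N* ≈ 744, H* ≈ 10.1, P* ≈ 16.7

From dP/dt = 0: 0.0111H* = 0.112, so H* = 10.1.
From dN/dt = 0: 1.05(1 - N*/959) = 0.0233·10.1, giving N* = 959·(1 - 0.224) = 744.
From dH/dt = 0: 0.00137·744 - 0.463 = 0.0333P*, so P* = 0.557/0.0333 = 16.7.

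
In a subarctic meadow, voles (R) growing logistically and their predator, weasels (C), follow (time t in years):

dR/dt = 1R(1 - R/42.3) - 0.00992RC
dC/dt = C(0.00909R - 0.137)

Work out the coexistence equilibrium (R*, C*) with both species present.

From dC/dt = 0 with C > 0: 0.00909R* = 0.137, so R* = 15.1.
Substitute into dR/dt = 0: 1(1 - 15.1/42.3) = 0.00992C*.
The bracket is 0.644, giving C* = 0.644/0.00992 = 64.9.

R* ≈ 15.1, C* ≈ 64.9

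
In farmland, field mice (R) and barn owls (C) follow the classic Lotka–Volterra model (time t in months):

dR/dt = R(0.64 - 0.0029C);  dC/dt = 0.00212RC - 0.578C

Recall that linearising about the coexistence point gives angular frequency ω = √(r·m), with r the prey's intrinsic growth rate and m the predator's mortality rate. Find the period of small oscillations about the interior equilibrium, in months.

T ≈ 10.3 months

Here r = 0.64 and m = 0.578, so r·m = 0.37.
ω = √0.37 = 0.608 per month, hence T = 2π/ω ≈ 10.3 months.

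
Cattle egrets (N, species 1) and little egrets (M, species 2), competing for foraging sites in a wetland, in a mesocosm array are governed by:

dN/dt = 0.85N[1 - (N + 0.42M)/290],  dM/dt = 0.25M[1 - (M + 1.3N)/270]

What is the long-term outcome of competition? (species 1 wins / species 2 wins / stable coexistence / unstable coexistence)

Compare the nullcline intercepts: K1/α12 = 290/0.42 = 690 > K2 = 270; K2/α21 = 270/1.3 = 208 < K1 = 290.
Since the inequalities point opposite ways, species 1 can invade but species 2 cannot.

species 1 excludes species 2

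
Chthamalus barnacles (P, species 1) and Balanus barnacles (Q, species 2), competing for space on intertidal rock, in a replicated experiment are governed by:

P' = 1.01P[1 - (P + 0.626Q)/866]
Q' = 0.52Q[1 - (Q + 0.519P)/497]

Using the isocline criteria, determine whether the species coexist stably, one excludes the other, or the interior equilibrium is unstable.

stable coexistence

Compare the nullcline intercepts: K1/α12 = 866/0.626 = 1380 > K2 = 497; K2/α21 = 497/0.519 = 958 > K1 = 866.
Since both inequalities hold, each species can invade when rare, so the interior equilibrium is stable.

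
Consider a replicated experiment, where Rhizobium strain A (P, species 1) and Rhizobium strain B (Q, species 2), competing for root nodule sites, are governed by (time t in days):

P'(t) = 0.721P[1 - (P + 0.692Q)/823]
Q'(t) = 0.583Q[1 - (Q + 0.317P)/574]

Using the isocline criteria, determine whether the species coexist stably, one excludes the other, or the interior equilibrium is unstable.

Compare the nullcline intercepts: K1/α12 = 823/0.692 = 1190 > K2 = 574; K2/α21 = 574/0.317 = 1810 > K1 = 823.
Since both inequalities hold, each species can invade when rare, so the interior equilibrium is stable.

stable coexistence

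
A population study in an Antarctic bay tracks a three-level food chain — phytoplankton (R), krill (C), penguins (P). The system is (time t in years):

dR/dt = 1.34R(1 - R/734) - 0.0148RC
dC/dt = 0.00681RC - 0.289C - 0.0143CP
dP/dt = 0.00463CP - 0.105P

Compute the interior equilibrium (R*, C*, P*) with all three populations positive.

R* ≈ 550, C* ≈ 22.7, P* ≈ 242

From dP/dt = 0: 0.00463C* = 0.105, so C* = 22.7.
From dR/dt = 0: 1.34(1 - R*/734) = 0.0148·22.7, giving R* = 734·(1 - 0.25) = 550.
From dC/dt = 0: 0.00681·550 - 0.289 = 0.0143P*, so P* = 3.46/0.0143 = 242.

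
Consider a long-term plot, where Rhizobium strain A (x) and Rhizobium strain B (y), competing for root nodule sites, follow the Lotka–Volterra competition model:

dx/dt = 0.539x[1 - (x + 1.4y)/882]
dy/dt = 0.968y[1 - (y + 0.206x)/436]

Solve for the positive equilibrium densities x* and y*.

Setting both brackets to zero gives the nullclines x + 1.4y = 882 and 0.206x + y = 436.
Substituting y = 436 - 0.206x into the first: x(1 - 1.4·0.206) = 882 - 1.4·436.
So x* = 272/0.712 = 382, and then y* = 436 - 0.206·382 = 357.

x* ≈ 382, y* ≈ 357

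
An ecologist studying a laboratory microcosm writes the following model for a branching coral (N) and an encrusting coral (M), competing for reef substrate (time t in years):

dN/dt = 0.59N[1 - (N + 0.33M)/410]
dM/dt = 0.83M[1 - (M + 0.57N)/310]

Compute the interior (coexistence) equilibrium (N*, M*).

N* ≈ 379, M* ≈ 94

Setting both brackets to zero gives the nullclines N + 0.33M = 410 and 0.57N + M = 310.
Substituting M = 310 - 0.57N into the first: N(1 - 0.33·0.57) = 410 - 0.33·310.
So N* = 308/0.812 = 379, and then M* = 310 - 0.57·379 = 94.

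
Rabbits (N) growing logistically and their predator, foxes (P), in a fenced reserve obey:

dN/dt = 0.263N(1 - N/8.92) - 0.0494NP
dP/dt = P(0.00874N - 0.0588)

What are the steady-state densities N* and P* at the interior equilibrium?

N* ≈ 6.73, P* ≈ 1.31

From dP/dt = 0 with P > 0: 0.00874N* = 0.0588, so N* = 6.73.
Substitute into dN/dt = 0: 0.263(1 - 6.73/8.92) = 0.0494P*.
The bracket is 0.246, giving P* = 0.0646/0.0494 = 1.31.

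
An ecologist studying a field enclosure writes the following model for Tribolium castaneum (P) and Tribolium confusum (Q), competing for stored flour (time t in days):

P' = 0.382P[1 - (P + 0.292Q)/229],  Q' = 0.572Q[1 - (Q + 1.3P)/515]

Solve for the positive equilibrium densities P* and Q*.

Setting both brackets to zero gives the nullclines P + 0.292Q = 229 and 1.3P + Q = 515.
Substituting Q = 515 - 1.3P into the first: P(1 - 0.292·1.3) = 229 - 0.292·515.
So P* = 78.6/0.62 = 127, and then Q* = 515 - 1.3·127 = 350.

P* ≈ 127, Q* ≈ 350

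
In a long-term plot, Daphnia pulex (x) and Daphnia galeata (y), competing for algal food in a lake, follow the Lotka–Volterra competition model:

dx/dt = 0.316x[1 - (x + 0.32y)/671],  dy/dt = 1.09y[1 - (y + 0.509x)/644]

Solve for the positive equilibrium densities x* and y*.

Setting both brackets to zero gives the nullclines x + 0.32y = 671 and 0.509x + y = 644.
Substituting y = 644 - 0.509x into the first: x(1 - 0.32·0.509) = 671 - 0.32·644.
So x* = 465/0.837 = 555, and then y* = 644 - 0.509·555 = 361.

x* ≈ 555, y* ≈ 361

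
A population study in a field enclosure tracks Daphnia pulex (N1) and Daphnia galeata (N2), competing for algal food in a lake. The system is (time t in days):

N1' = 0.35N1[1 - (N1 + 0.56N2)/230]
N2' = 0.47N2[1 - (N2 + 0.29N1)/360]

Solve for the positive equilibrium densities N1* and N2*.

N1* ≈ 33.9, N2* ≈ 350

Setting both brackets to zero gives the nullclines N1 + 0.56N2 = 230 and 0.29N1 + N2 = 360.
Substituting N2 = 360 - 0.29N1 into the first: N1(1 - 0.56·0.29) = 230 - 0.56·360.
So N1* = 28.4/0.838 = 33.9, and then N2* = 360 - 0.29·33.9 = 350.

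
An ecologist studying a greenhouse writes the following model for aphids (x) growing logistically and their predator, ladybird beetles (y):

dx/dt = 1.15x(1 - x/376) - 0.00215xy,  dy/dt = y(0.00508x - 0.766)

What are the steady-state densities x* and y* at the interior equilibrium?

x* ≈ 151, y* ≈ 320

From dy/dt = 0 with y > 0: 0.00508x* = 0.766, so x* = 151.
Substitute into dx/dt = 0: 1.15(1 - 151/376) = 0.00215y*.
The bracket is 0.599, giving y* = 0.689/0.00215 = 320.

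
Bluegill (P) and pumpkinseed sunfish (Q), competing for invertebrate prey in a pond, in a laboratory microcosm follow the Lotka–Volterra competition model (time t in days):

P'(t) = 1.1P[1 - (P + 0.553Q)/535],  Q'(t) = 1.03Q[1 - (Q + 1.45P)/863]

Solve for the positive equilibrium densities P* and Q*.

P* ≈ 292, Q* ≈ 440

Setting both brackets to zero gives the nullclines P + 0.553Q = 535 and 1.45P + Q = 863.
Substituting Q = 863 - 1.45P into the first: P(1 - 0.553·1.45) = 535 - 0.553·863.
So P* = 57.8/0.198 = 292, and then Q* = 863 - 1.45·292 = 440.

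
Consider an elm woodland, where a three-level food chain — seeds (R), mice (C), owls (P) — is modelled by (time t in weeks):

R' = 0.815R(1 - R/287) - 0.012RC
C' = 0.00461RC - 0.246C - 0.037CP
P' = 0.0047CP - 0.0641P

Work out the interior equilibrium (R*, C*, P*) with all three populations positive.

From dP/dt = 0: 0.0047C* = 0.0641, so C* = 13.6.
From dR/dt = 0: 0.815(1 - R*/287) = 0.012·13.6, giving R* = 287·(1 - 0.201) = 229.
From dC/dt = 0: 0.00461·229 - 0.246 = 0.037P*, so P* = 0.811/0.037 = 21.9.

R* ≈ 229, C* ≈ 13.6, P* ≈ 21.9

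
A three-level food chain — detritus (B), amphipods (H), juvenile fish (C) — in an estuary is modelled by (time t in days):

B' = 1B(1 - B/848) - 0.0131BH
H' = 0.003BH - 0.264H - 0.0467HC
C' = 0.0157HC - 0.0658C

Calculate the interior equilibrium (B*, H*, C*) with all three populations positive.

From dC/dt = 0: 0.0157H* = 0.0658, so H* = 4.19.
From dB/dt = 0: 1(1 - B*/848) = 0.0131·4.19, giving B* = 848·(1 - 0.0549) = 801.
From dH/dt = 0: 0.003·801 - 0.264 = 0.0467C*, so C* = 2.14/0.0467 = 45.8.

B* ≈ 801, H* ≈ 4.19, C* ≈ 45.8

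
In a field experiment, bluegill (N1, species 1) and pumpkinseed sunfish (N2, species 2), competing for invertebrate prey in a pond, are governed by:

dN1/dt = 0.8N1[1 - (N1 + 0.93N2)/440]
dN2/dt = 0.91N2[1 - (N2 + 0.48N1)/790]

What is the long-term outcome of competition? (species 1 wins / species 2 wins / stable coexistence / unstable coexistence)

species 2 excludes species 1

Compare the nullcline intercepts: K1/α12 = 440/0.93 = 473 < K2 = 790; K2/α21 = 790/0.48 = 1650 > K1 = 440.
Since the inequalities point opposite ways, species 2 can invade but species 1 cannot.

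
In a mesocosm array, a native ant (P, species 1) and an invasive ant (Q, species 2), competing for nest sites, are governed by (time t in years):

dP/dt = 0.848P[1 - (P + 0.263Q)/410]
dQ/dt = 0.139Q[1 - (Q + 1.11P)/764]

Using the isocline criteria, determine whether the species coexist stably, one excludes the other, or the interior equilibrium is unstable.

Compare the nullcline intercepts: K1/α12 = 410/0.263 = 1560 > K2 = 764; K2/α21 = 764/1.11 = 688 > K1 = 410.
Since both inequalities hold, each species can invade when rare, so the interior equilibrium is stable.

stable coexistence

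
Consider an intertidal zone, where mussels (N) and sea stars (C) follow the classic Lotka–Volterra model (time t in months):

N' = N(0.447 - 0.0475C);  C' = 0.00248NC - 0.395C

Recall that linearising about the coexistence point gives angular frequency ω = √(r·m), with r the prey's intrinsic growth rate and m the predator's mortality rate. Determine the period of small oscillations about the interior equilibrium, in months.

Here r = 0.447 and m = 0.395, so r·m = 0.177.
ω = √0.177 = 0.42 per month, hence T = 2π/ω ≈ 15 months.

T ≈ 15 months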